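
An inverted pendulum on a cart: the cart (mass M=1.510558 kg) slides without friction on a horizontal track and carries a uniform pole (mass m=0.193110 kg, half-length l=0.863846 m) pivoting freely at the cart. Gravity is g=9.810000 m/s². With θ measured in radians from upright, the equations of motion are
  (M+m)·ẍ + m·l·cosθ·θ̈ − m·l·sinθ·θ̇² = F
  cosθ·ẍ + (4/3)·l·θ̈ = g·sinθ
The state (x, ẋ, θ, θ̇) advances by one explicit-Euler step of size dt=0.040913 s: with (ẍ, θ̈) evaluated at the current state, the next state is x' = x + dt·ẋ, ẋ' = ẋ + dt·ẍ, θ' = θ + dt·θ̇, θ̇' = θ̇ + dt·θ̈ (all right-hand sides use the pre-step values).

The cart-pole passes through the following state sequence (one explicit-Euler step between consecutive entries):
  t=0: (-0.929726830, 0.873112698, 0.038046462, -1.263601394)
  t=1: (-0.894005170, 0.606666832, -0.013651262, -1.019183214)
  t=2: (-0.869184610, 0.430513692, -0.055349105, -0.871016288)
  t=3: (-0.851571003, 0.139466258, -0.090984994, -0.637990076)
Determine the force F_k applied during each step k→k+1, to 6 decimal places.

F_0 = -10.109406 N
F_1 = -6.728795 N
F_2 = -11.163896 N

step 0→1:
  ẍ = (ẋ'−ẋ)/dt = (0.606666832−0.873112698)/0.040913 = -6.512499
  θ̈ = (θ̇'−θ̇)/dt = (-1.019183214−-1.263601394)/0.040913 = 5.974096
  sinθ=0.038037, cosθ=0.999276
  F = (M+m)·ẍ + m·l·cosθ·θ̈ − m·l·sinθ·θ̇² = -11.095136 + 0.995861 − 0.010131 = -10.109406
step 1→2:
  ẍ = (ẋ'−ẋ)/dt = (0.430513692−0.606666832)/0.040913 = -4.305554
  θ̈ = (θ̇'−θ̇)/dt = (-0.871016288−-1.019183214)/0.040913 = 3.621512
  sinθ=-0.013651, cosθ=0.999907
  F = (M+m)·ẍ + m·l·cosθ·θ̈ − m·l·sinθ·θ̇² = -7.335235 + 0.604075 − -0.002365 = -6.728795
step 2→3:
  ẍ = (ẋ'−ẋ)/dt = (0.139466258−0.430513692)/0.040913 = -7.113813
  θ̈ = (θ̇'−θ̇)/dt = (-0.637990076−-0.871016288)/0.040913 = 5.695652
  sinθ=-0.055321, cosθ=0.998469
  F = (M+m)·ẍ + m·l·cosθ·θ̈ − m·l·sinθ·θ̇² = -12.119576 + 0.948678 − -0.007001 = -11.163896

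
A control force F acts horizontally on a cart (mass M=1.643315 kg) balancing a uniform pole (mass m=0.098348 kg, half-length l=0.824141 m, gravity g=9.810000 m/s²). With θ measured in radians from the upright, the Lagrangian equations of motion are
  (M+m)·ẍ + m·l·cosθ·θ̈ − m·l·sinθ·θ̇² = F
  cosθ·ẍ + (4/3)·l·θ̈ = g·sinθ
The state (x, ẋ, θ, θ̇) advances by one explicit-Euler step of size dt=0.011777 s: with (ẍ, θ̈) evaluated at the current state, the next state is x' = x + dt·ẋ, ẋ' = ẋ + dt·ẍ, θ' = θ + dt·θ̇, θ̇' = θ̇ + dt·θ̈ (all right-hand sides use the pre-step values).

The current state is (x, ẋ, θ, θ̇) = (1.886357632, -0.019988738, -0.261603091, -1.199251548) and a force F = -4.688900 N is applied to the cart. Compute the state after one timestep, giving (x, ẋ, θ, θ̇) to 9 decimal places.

sinθ=-0.258629432, cosθ=0.965976613
temp = (F + m·l·θ̇²·sinθ)/(M+m) = (-4.688900 + -0.030148491)/1.741663 = -2.709507230
θ̈ = (g·sinθ − cosθ·temp)/(l·(4/3 − m·cos²θ/(M+m))) = 0.075955664
ẍ = temp − m·l·θ̈·cosθ/(M+m) = -2.712921750
Euler: x'=1.886357632+0.011777·-0.019988738=1.886122225, ẋ'=-0.019988738+0.011777·-2.712921750=-0.051938817
       θ'=-0.261603091+0.011777·-1.199251548=-0.275726676, θ̇'=-1.199251548+0.011777·0.075955664=-1.198357018

(1.886122225, -0.051938817, -0.275726676, -1.198357018)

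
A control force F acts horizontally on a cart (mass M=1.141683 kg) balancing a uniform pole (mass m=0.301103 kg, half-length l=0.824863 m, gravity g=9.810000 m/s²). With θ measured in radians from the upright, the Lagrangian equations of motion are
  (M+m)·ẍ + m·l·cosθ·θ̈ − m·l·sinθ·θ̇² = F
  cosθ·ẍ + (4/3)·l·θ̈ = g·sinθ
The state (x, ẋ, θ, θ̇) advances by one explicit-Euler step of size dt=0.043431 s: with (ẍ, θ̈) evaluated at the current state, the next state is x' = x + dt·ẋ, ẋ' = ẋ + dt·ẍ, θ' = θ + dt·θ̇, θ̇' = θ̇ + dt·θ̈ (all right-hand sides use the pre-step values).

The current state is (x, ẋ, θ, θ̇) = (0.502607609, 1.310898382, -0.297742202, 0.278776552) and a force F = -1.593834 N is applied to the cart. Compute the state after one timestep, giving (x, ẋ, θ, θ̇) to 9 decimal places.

sinθ=-0.293362498, cosθ=0.956001279
temp = (F + m·l·θ̇²·sinθ)/(M+m) = (-1.593834 + -0.005662575)/1.442786 = -1.108616645
θ̈ = (g·sinθ − cosθ·temp)/(l·(4/3 − m·cos²θ/(M+m))) = -1.928988738
ẍ = temp − m·l·θ̈·cosθ/(M+m) = -0.791160929
Euler: x'=0.502607609+0.043431·1.310898382=0.559541237, ẋ'=1.310898382+0.043431·-0.791160929=1.276537472
       θ'=-0.297742202+0.043431·0.278776552=-0.285634658, θ̇'=0.278776552+0.043431·-1.928988738=0.194998642

(0.559541237, 1.276537472, -0.285634658, 0.194998642)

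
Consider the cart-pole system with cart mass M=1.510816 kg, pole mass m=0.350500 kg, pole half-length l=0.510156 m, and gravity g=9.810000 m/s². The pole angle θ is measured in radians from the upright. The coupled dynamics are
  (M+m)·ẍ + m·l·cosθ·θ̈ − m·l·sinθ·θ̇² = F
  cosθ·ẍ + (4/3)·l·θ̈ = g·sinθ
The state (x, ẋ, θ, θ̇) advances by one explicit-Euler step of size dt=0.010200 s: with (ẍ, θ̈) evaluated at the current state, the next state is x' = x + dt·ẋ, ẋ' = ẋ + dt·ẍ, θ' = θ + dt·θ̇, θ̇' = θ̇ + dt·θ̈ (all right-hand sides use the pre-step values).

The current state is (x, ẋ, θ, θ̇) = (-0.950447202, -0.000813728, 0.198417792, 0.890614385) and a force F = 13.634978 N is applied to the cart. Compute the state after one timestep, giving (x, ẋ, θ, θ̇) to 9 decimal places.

sinθ=0.197118414, cosθ=0.980379687
temp = (F + m·l·θ̇²·sinθ)/(M+m) = (13.634978 + 0.027957455)/1.861316 = 7.340470643
θ̈ = (g·sinθ − cosθ·temp)/(l·(4/3 − m·cos²θ/(M+m))) = -8.952109839
ẍ = temp − m·l·θ̈·cosθ/(M+m) = 8.183593022
Euler: x'=-0.950447202+0.010200·-0.000813728=-0.950455502, ẋ'=-0.000813728+0.010200·8.183593022=0.082658921
       θ'=0.198417792+0.010200·0.890614385=0.207502059, θ̇'=0.890614385+0.010200·-8.952109839=0.799302865

(-0.950455502, 0.082658921, 0.207502059, 0.799302865)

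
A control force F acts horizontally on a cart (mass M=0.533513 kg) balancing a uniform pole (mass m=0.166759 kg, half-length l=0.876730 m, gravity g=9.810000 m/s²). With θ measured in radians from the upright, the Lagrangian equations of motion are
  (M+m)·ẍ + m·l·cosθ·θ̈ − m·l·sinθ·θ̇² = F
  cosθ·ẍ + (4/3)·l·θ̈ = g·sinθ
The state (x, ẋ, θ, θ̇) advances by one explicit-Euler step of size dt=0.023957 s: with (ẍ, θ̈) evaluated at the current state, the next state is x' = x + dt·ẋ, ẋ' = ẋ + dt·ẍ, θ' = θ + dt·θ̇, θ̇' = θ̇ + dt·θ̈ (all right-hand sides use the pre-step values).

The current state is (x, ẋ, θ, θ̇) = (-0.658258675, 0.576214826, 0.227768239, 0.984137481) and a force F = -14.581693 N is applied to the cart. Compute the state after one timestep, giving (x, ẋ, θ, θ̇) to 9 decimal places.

(-0.644454296, -0.034249001, 0.251345221, 1.538269255)

sinθ=0.225803967, cosθ=0.974172761
temp = (F + m·l·θ̇²·sinθ)/(M+m) = (-14.581693 + 0.031974095)/0.700272 = -20.777239280
θ̈ = (g·sinθ − cosθ·temp)/(l·(4/3 − m·cos²θ/(M+m))) = 23.130265631
ẍ = temp − m·l·θ̈·cosθ/(M+m) = -25.481647394
Euler: x'=-0.658258675+0.023957·0.576214826=-0.644454296, ẋ'=0.576214826+0.023957·-25.481647394=-0.034249001
       θ'=0.227768239+0.023957·0.984137481=0.251345221, θ̇'=0.984137481+0.023957·23.130265631=1.538269255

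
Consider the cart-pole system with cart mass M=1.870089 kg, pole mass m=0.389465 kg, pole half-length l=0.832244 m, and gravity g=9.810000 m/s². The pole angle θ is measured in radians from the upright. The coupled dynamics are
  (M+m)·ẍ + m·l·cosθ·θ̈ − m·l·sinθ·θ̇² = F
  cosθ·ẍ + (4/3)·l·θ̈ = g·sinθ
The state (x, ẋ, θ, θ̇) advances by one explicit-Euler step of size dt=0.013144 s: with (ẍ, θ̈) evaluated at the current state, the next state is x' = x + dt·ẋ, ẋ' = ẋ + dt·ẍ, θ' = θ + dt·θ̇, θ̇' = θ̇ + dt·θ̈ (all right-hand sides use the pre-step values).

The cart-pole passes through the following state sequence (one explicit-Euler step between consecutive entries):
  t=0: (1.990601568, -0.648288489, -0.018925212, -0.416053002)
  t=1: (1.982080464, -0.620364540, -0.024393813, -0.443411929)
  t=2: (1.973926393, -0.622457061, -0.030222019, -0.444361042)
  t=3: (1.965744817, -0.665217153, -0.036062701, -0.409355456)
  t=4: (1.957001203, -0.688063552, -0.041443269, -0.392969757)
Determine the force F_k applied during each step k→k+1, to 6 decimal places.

F_0 = 4.126854 N
F_1 = -0.381564 N
F_2 = -6.486012 N
F_3 = -3.521705 N

step 0→1:
  ẍ = (ẋ'−ẋ)/dt = (-0.620364540−-0.648288489)/0.013144 = 2.124464
  θ̈ = (θ̇'−θ̇)/dt = (-0.443411929−-0.416053002)/0.013144 = -2.081476
  sinθ=-0.018924, cosθ=0.999821
  F = (M+m)·ẍ + m·l·cosθ·θ̈ − m·l·sinθ·θ̇² = 4.800340 + -0.674548 − -0.001062 = 4.126854
step 1→2:
  ẍ = (ẋ'−ẋ)/dt = (-0.622457061−-0.620364540)/0.013144 = -0.159200
  θ̈ = (θ̇'−θ̇)/dt = (-0.444361042−-0.443411929)/0.013144 = -0.072209
  sinθ=-0.024391, cosθ=0.999702
  F = (M+m)·ẍ + m·l·cosθ·θ̈ − m·l·sinθ·θ̇² = -0.359720 + -0.023398 − -0.001554 = -0.381564
step 2→3:
  ẍ = (ẋ'−ẋ)/dt = (-0.665217153−-0.622457061)/0.013144 = -3.253202
  θ̈ = (θ̇'−θ̇)/dt = (-0.409355456−-0.444361042)/0.013144 = 2.663237
  sinθ=-0.030217, cosθ=0.999543
  F = (M+m)·ẍ + m·l·cosθ·θ̈ − m·l·sinθ·θ̇² = -7.350787 + 0.862841 − -0.001934 = -6.486012
step 3→4:
  ẍ = (ẋ'−ẋ)/dt = (-0.688063552−-0.665217153)/0.013144 = -1.738162
  θ̈ = (θ̇'−θ̇)/dt = (-0.392969757−-0.409355456)/0.013144 = 1.246630
  sinθ=-0.036055, cosθ=0.999350
  F = (M+m)·ẍ + m·l·cosθ·θ̈ − m·l·sinθ·θ̇² = -3.927471 + 0.403807 − -0.001958 = -3.521705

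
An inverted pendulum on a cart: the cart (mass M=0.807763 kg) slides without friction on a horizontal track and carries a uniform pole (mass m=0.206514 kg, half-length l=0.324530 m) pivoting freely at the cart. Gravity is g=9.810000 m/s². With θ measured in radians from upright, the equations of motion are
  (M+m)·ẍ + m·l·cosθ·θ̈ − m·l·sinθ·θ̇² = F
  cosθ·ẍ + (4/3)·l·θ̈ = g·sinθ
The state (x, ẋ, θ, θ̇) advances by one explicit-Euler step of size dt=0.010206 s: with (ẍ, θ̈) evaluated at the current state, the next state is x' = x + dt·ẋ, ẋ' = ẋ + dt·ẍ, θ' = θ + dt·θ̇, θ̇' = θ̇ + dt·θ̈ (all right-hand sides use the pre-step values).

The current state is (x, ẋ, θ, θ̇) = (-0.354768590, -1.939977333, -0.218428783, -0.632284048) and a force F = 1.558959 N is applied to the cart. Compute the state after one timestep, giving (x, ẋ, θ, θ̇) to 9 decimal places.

(-0.374567999, -1.917901896, -0.224881874, -0.732228652)

sinθ=-0.216696008, cosθ=0.976239131
temp = (F + m·l·θ̇²·sinθ)/(M+m) = (1.558959 + -0.005806036)/1.014277 = 1.531290727
θ̈ = (g·sinθ − cosθ·temp)/(l·(4/3 − m·cos²θ/(M+m))) = -9.792730120
ẍ = temp − m·l·θ̈·cosθ/(M+m) = 2.162986205
Euler: x'=-0.354768590+0.010206·-1.939977333=-0.374567999, ẋ'=-1.939977333+0.010206·2.162986205=-1.917901896
       θ'=-0.218428783+0.010206·-0.632284048=-0.224881874, θ̇'=-0.632284048+0.010206·-9.792730120=-0.732228652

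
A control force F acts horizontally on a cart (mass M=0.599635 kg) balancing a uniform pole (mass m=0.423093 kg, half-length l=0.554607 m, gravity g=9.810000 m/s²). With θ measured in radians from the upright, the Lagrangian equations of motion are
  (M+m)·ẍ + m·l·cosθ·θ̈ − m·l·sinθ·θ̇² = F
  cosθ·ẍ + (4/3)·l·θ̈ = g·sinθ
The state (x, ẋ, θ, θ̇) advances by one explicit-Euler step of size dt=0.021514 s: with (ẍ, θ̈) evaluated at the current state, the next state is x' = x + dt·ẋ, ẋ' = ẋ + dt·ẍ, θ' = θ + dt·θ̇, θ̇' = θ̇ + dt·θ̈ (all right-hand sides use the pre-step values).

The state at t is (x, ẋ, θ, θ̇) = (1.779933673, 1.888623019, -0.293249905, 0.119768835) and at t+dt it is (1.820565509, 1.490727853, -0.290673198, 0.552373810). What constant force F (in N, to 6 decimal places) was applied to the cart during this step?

ẍ = (ẋ'−ẋ)/dt = (1.490727853−1.888623019)/0.021514 = -18.494709
θ̈ = (θ̇'−θ̇)/dt = (0.552373810−0.119768835)/0.021514 = 20.108068
sinθ=-0.289065, cosθ=0.957309
F = (M+m)·ẍ + m·l·cosθ·θ̈ − m·l·sinθ·θ̇² = -18.915057 + 4.516936 − -0.000973 = -14.397148

F = -14.397148 N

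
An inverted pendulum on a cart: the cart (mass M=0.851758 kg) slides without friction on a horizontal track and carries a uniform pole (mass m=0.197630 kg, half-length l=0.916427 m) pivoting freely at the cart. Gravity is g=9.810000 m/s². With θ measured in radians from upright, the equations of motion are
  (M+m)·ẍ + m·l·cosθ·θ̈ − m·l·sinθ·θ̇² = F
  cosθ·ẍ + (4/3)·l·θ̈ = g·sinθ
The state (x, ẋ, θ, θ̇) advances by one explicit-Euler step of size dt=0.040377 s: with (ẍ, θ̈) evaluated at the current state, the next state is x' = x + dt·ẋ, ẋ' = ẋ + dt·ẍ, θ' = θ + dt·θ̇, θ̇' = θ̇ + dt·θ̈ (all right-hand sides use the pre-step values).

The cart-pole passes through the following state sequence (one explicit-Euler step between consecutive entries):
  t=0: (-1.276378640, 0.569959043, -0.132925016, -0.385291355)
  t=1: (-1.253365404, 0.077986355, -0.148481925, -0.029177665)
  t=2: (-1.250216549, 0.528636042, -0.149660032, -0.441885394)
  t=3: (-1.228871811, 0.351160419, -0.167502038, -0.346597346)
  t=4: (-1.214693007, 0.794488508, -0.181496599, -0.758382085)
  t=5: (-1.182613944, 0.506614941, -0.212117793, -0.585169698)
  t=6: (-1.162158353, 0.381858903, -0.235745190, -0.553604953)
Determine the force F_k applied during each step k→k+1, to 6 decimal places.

step 0→1:
  ẍ = (ẋ'−ẋ)/dt = (0.077986355−0.569959043)/0.040377 = -12.184478
  θ̈ = (θ̇'−θ̇)/dt = (-0.029177665−-0.385291355)/0.040377 = 8.819716
  sinθ=-0.132534, cosθ=0.991178
  F = (M+m)·ẍ + m·l·cosθ·θ̈ − m·l·sinθ·θ̇² = -12.786246 + 1.583278 − -0.003563 = -11.199404
step 1→2:
  ẍ = (ẋ'−ẋ)/dt = (0.528636042−0.077986355)/0.040377 = 11.161049
  θ̈ = (θ̇'−θ̇)/dt = (-0.441885394−-0.029177665)/0.040377 = -10.221357
  sinθ=-0.147937, cosθ=0.988997
  F = (M+m)·ẍ + m·l·cosθ·θ̈ − m·l·sinθ·θ̇² = 11.712271 + -1.830856 − -0.000023 = 9.881438
step 2→3:
  ẍ = (ẋ'−ẋ)/dt = (0.351160419−0.528636042)/0.040377 = -4.395463
  θ̈ = (θ̇'−θ̇)/dt = (-0.346597346−-0.441885394)/0.040377 = 2.359959
  sinθ=-0.149102, cosθ=0.988822
  F = (M+m)·ẍ + m·l·cosθ·θ̈ − m·l·sinθ·θ̇² = -4.612546 + 0.422643 − -0.005273 = -4.184631
step 3→4:
  ẍ = (ẋ'−ẋ)/dt = (0.794488508−0.351160419)/0.040377 = 10.979718
  θ̈ = (θ̇'−θ̇)/dt = (-0.758382085−-0.346597346)/0.040377 = -10.198498
  sinθ=-0.166720, cosθ=0.986004
  F = (M+m)·ẍ + m·l·cosθ·θ̈ − m·l·sinθ·θ̇² = 11.521985 + -1.821234 − -0.003627 = 9.704378
step 4→5:
  ẍ = (ẋ'−ẋ)/dt = (0.506614941−0.794488508)/0.040377 = -7.129642
  θ̈ = (θ̇'−θ̇)/dt = (-0.585169698−-0.758382085)/0.040377 = 4.289878
  sinθ=-0.180502, cosθ=0.983575
  F = (M+m)·ẍ + m·l·cosθ·θ̈ − m·l·sinθ·θ̇² = -7.481761 + 0.764193 − -0.018802 = -6.698766
step 5→6:
  ẍ = (ẋ'−ẋ)/dt = (0.381858903−0.506614941)/0.040377 = -3.089780
  θ̈ = (θ̇'−θ̇)/dt = (-0.553604953−-0.585169698)/0.040377 = 0.781751
  sinθ=-0.210531, cosθ=0.977587
  F = (M+m)·ẍ + m·l·cosθ·θ̈ − m·l·sinθ·θ̇² = -3.242378 + 0.138412 − -0.013057 = -3.090909

F_0 = -11.199404 N
F_1 = 9.881438 N
F_2 = -4.184631 N
F_3 = 9.704378 N
F_4 = -6.698766 N
F_5 = -3.090909 N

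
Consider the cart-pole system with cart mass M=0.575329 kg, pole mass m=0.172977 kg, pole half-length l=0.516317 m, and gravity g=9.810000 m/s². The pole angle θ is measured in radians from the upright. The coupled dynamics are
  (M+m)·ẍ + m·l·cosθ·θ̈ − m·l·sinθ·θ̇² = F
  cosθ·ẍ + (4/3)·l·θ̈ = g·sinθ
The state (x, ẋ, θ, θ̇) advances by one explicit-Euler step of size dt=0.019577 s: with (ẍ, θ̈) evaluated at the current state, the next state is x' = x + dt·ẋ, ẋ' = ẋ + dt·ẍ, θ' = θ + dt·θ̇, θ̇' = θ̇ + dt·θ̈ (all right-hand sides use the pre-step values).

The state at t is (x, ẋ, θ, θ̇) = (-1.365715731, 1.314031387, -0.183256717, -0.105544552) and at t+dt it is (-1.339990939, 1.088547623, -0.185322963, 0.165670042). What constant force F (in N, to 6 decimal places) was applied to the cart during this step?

ẍ = (ẋ'−ẋ)/dt = (1.088547623−1.314031387)/0.019577 = -11.517789
θ̈ = (θ̇'−θ̇)/dt = (0.165670042−-0.105544552)/0.019577 = 13.853736
sinθ=-0.182233, cosθ=0.983255
F = (M+m)·ẍ + m·l·cosθ·θ̈ − m·l·sinθ·θ̇² = -8.618831 + 1.216573 − -0.000181 = -7.402077

F = -7.402077 N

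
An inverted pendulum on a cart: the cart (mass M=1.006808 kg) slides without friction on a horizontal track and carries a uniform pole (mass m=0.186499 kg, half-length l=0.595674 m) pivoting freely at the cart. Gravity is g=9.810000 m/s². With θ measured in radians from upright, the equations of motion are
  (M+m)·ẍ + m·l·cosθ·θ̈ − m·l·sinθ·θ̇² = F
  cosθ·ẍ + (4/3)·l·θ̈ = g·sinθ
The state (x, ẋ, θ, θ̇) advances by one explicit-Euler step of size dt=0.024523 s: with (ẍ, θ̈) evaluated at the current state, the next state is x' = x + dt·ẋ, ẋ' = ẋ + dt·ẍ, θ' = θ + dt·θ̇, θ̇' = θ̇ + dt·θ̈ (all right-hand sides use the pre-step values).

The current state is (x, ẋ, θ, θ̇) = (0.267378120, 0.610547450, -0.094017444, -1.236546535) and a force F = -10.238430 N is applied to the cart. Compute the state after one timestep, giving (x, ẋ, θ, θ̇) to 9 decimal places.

(0.282350575, 0.375095508, -0.124341275, -0.969839117)

sinθ=-0.093878997, cosθ=0.995583615
temp = (F + m·l·θ̇²·sinθ)/(M+m) = (-10.238430 + -0.015946836)/1.193307 = -8.593242842
θ̈ = (g·sinθ − cosθ·temp)/(l·(4/3 − m·cos²θ/(M+m))) = 10.875807138
ẍ = temp − m·l·θ̈·cosθ/(M+m) = -9.601269927
Euler: x'=0.267378120+0.024523·0.610547450=0.282350575, ẋ'=0.610547450+0.024523·-9.601269927=0.375095508
       θ'=-0.094017444+0.024523·-1.236546535=-0.124341275, θ̇'=-1.236546535+0.024523·10.875807138=-0.969839117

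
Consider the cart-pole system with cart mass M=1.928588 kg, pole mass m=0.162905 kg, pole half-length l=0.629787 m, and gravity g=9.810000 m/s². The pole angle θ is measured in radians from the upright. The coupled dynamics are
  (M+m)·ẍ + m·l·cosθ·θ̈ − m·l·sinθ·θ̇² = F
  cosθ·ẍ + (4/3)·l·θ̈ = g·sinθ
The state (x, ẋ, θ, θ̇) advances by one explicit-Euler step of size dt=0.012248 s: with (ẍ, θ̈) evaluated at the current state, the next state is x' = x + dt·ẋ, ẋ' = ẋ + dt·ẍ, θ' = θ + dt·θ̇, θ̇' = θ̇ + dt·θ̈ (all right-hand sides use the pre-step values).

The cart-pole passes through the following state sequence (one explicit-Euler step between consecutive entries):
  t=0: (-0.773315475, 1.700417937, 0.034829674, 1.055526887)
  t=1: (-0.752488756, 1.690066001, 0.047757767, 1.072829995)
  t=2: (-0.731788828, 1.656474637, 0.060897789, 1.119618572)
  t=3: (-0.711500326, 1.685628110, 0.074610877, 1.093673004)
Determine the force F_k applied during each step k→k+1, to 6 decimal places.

F_0 = -1.626846 N
F_1 = -5.350288 N
F_2 = 4.753548 N

step 0→1:
  ẍ = (ẋ'−ẋ)/dt = (1.690066001−1.700417937)/0.012248 = -0.845194
  θ̈ = (θ̇'−θ̇)/dt = (1.072829995−1.055526887)/0.012248 = 1.412729
  sinθ=0.034823, cosθ=0.999394
  F = (M+m)·ẍ + m·l·cosθ·θ̈ − m·l·sinθ·θ̇² = -1.767717 + 0.144852 − 0.003980 = -1.626846
step 1→2:
  ẍ = (ẋ'−ẋ)/dt = (1.656474637−1.690066001)/0.012248 = -2.742600
  θ̈ = (θ̇'−θ̇)/dt = (1.119618572−1.072829995)/0.012248 = 3.820099
  sinθ=0.047740, cosθ=0.998860
  F = (M+m)·ẍ + m·l·cosθ·θ̈ − m·l·sinθ·θ̇² = -5.736129 + 0.391478 − 0.005637 = -5.350288
step 2→3:
  ẍ = (ẋ'−ẋ)/dt = (1.685628110−1.656474637)/0.012248 = 2.380264
  θ̈ = (θ̇'−θ̇)/dt = (1.093673004−1.119618572)/0.012248 = -2.118351
  sinθ=0.060860, cosθ=0.998146
  F = (M+m)·ẍ + m·l·cosθ·θ̈ − m·l·sinθ·θ̇² = 4.978305 + -0.216930 − 0.007827 = 4.753548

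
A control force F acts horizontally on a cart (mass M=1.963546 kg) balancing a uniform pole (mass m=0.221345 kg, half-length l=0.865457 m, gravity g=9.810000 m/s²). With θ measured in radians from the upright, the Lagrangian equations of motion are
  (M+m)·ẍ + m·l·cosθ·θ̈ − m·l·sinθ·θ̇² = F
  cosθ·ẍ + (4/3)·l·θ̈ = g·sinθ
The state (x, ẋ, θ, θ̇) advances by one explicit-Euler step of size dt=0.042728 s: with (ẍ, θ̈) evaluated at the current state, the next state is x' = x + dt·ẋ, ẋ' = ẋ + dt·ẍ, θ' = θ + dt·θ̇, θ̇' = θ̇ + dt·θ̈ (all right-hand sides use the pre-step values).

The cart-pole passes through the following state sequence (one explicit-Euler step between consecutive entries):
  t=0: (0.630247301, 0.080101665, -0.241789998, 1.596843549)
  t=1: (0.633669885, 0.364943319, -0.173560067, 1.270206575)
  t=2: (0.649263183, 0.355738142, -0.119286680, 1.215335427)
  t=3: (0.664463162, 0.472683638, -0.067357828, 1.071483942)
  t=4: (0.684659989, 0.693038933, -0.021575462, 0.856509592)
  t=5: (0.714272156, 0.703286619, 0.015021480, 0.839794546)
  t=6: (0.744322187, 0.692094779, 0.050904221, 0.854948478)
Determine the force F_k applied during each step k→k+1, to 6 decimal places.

step 0→1:
  ẍ = (ẋ'−ẋ)/dt = (0.364943319−0.080101665)/0.042728 = 6.666393
  θ̈ = (θ̇'−θ̇)/dt = (1.270206575−1.596843549)/0.042728 = -7.644565
  sinθ=-0.239441, cosθ=0.970911
  F = (M+m)·ẍ + m·l·cosθ·θ̈ − m·l·sinθ·θ̇² = 14.565343 + -1.421829 − -0.116960 = 13.260474
step 1→2:
  ẍ = (ẋ'−ẋ)/dt = (0.355738142−0.364943319)/0.042728 = -0.215437
  θ̈ = (θ̇'−θ̇)/dt = (1.215335427−1.270206575)/0.042728 = -1.284196
  sinθ=-0.172690, cosθ=0.984976
  F = (M+m)·ẍ + m·l·cosθ·θ̈ − m·l·sinθ·θ̇² = -0.470706 + -0.242311 − -0.053374 = -0.659642
step 2→3:
  ẍ = (ẋ'−ẋ)/dt = (0.472683638−0.355738142)/0.042728 = 2.736976
  θ̈ = (θ̇'−θ̇)/dt = (1.071483942−1.215335427)/0.042728 = -3.366680
  sinθ=-0.119004, cosθ=0.992894
  F = (M+m)·ẍ + m·l·cosθ·θ̈ − m·l·sinθ·θ̇² = 5.979993 + -0.640353 − -0.033672 = 5.373312
step 3→4:
  ẍ = (ẋ'−ẋ)/dt = (0.693038933−0.472683638)/0.042728 = 5.157164
  θ̈ = (θ̇'−θ̇)/dt = (0.856509592−1.071483942)/0.042728 = -5.031229
  sinθ=-0.067307, cosθ=0.997732
  F = (M+m)·ẍ + m·l·cosθ·θ̈ − m·l·sinθ·θ̇² = 11.267841 + -0.961620 − -0.014803 = 10.321024
step 4→5:
  ẍ = (ẋ'−ẋ)/dt = (0.703286619−0.693038933)/0.042728 = 0.239835
  θ̈ = (θ̇'−θ̇)/dt = (0.839794546−0.856509592)/0.042728 = -0.391197
  sinθ=-0.021574, cosθ=0.999767
  F = (M+m)·ẍ + m·l·cosθ·θ̈ − m·l·sinθ·θ̇² = 0.524014 + -0.074922 − -0.003032 = 0.452124
step 5→6:
  ẍ = (ẋ'−ẋ)/dt = (0.692094779−0.703286619)/0.042728 = -0.261932
  θ̈ = (θ̇'−θ̇)/dt = (0.854948478−0.839794546)/0.042728 = 0.354660
  sinθ=0.015021, cosθ=0.999887
  F = (M+m)·ẍ + m·l·cosθ·θ̈ − m·l·sinθ·θ̇² = -0.572293 + 0.067933 − 0.002029 = -0.506390

F_0 = 13.260474 N
F_1 = -0.659642 N
F_2 = 5.373312 N
F_3 = 10.321024 N
F_4 = 0.452124 N
F_5 = -0.506390 N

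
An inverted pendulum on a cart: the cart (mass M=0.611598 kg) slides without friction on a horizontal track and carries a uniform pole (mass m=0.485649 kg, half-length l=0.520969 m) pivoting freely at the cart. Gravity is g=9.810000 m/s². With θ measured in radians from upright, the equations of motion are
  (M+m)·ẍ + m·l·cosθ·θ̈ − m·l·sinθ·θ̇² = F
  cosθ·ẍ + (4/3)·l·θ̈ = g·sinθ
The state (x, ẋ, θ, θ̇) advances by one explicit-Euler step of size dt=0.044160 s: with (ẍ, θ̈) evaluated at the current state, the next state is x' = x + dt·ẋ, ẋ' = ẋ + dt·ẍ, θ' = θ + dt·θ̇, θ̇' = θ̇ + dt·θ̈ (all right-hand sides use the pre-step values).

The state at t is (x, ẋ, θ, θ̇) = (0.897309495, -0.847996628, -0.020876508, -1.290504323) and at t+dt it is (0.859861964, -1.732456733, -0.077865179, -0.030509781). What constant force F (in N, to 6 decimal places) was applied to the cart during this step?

F = -14.750078 N

ẍ = (ẋ'−ẋ)/dt = (-1.732456733−-0.847996628)/0.044160 = -20.028535
θ̈ = (θ̇'−θ̇)/dt = (-0.030509781−-1.290504323)/0.044160 = 28.532485
sinθ=-0.020875, cosθ=0.999782
F = (M+m)·ẍ + m·l·cosθ·θ̈ − m·l·sinθ·θ̇² = -21.976250 + 7.217376 − -0.008796 = -14.750078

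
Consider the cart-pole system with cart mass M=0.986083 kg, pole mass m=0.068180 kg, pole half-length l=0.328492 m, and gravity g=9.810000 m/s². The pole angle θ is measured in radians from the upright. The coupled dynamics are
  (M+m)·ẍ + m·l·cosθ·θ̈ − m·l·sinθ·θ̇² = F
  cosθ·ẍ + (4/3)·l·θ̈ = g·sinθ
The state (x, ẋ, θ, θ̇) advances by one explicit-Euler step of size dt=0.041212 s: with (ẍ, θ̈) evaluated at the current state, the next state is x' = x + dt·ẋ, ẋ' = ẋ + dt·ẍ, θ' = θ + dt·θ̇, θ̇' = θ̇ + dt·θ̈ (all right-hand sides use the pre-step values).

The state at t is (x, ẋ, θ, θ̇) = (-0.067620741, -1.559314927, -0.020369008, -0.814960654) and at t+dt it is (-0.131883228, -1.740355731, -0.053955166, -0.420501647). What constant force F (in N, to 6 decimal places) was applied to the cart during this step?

F = -4.416661 N

ẍ = (ẋ'−ẋ)/dt = (-1.740355731−-1.559314927)/0.041212 = -4.392915
θ̈ = (θ̇'−θ̇)/dt = (-0.420501647−-0.814960654)/0.041212 = 9.571460
sinθ=-0.020368, cosθ=0.999793
F = (M+m)·ẍ + m·l·cosθ·θ̈ − m·l·sinθ·θ̇² = -4.631288 + 0.214324 − -0.000303 = -4.416661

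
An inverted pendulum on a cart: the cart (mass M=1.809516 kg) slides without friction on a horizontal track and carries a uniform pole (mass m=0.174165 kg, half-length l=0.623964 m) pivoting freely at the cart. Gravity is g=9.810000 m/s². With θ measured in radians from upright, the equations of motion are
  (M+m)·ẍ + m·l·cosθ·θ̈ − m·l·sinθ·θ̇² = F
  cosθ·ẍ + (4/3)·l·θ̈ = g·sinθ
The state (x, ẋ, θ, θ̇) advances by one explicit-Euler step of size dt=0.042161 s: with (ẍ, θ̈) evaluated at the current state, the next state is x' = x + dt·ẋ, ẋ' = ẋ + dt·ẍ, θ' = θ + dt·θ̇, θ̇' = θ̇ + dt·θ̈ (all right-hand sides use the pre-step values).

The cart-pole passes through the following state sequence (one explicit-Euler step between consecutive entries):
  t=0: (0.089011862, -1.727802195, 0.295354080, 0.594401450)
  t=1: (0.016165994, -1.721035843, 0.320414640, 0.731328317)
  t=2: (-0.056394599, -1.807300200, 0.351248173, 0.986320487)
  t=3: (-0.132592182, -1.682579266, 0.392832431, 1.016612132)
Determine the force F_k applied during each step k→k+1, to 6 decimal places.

step 0→1:
  ẍ = (ẋ'−ẋ)/dt = (-1.721035843−-1.727802195)/0.042161 = 0.160488
  θ̈ = (θ̇'−θ̇)/dt = (0.731328317−0.594401450)/0.042161 = 3.247714
  sinθ=0.291079, cosθ=0.956699
  F = (M+m)·ẍ + m·l·cosθ·θ̈ − m·l·sinθ·θ̇² = 0.318358 + 0.337655 − 0.011176 = 0.644837
step 1→2:
  ẍ = (ẋ'−ẋ)/dt = (-1.807300200−-1.721035843)/0.042161 = -2.046070
  θ̈ = (θ̇'−θ̇)/dt = (0.986320487−0.731328317)/0.042161 = 6.048058
  sinθ=0.314960, cosθ=0.949105
  F = (M+m)·ẍ + m·l·cosθ·θ̈ − m·l·sinθ·θ̇² = -4.058750 + 0.623807 − 0.018306 = -3.453249
step 2→3:
  ẍ = (ẋ'−ẋ)/dt = (-1.682579266−-1.807300200)/0.042161 = 2.958206
  θ̈ = (θ̇'−θ̇)/dt = (1.016612132−0.986320487)/0.042161 = 0.718475
  sinθ=0.344070, cosθ=0.938944
  F = (M+m)·ẍ + m·l·cosθ·θ̈ − m·l·sinθ·θ̇² = 5.868138 + 0.073311 − 0.036375 = 5.905074

F_0 = 0.644837 N
F_1 = -3.453249 N
F_2 = 5.905074 N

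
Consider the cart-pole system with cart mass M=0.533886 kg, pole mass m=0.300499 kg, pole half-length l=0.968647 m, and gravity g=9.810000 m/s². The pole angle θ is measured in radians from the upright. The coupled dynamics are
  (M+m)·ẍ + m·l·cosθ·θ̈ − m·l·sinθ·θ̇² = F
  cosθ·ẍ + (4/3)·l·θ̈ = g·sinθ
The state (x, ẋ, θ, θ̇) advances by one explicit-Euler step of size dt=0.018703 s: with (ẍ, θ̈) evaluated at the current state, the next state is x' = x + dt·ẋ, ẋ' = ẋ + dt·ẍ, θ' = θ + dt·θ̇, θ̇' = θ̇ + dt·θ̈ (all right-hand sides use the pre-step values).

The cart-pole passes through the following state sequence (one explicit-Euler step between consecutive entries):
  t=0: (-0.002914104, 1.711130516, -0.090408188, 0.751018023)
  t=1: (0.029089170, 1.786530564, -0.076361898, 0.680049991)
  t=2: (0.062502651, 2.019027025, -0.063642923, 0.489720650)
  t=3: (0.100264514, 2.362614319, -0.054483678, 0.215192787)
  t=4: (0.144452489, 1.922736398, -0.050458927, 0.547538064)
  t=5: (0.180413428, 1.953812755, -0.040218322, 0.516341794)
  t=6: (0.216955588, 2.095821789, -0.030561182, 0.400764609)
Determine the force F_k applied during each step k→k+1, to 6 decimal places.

step 0→1:
  ẍ = (ẋ'−ẋ)/dt = (1.786530564−1.711130516)/0.018703 = 4.031441
  θ̈ = (θ̇'−θ̇)/dt = (0.680049991−0.751018023)/0.018703 = -3.794473
  sinθ=-0.090285, cosθ=0.995916
  F = (M+m)·ẍ + m·l·cosθ·θ̈ − m·l·sinθ·θ̇² = 3.363774 + -1.099975 − -0.014823 = 2.278622
step 1→2:
  ẍ = (ẋ'−ẋ)/dt = (2.019027025−1.786530564)/0.018703 = 12.430972
  θ̈ = (θ̇'−θ̇)/dt = (0.489720650−0.680049991)/0.018703 = -10.176407
  sinθ=-0.076288, cosθ=0.997086
  F = (M+m)·ẍ + m·l·cosθ·θ̈ − m·l·sinθ·θ̇² = 10.372216 + -2.953491 − -0.010269 = 7.428995
step 2→3:
  ẍ = (ẋ'−ẋ)/dt = (2.362614319−2.019027025)/0.018703 = 18.370705
  θ̈ = (θ̇'−θ̇)/dt = (0.215192787−0.489720650)/0.018703 = -14.678280
  sinθ=-0.063600, cosθ=0.997975
  F = (M+m)·ẍ + m·l·cosθ·θ̈ − m·l·sinθ·θ̇² = 15.328241 + -4.263866 − -0.004440 = 11.068814
step 3→4:
  ẍ = (ẋ'−ẋ)/dt = (1.922736398−2.362614319)/0.018703 = -23.519110
  θ̈ = (θ̇'−θ̇)/dt = (0.547538064−0.215192787)/0.018703 = 17.769624
  sinθ=-0.054457, cosθ=0.998516
  F = (M+m)·ẍ + m·l·cosθ·θ̈ − m·l·sinθ·θ̇² = -19.623993 + 5.164662 − -0.000734 = -14.458597
step 4→5:
  ẍ = (ẋ'−ẋ)/dt = (1.953812755−1.922736398)/0.018703 = 1.661571
  θ̈ = (θ̇'−θ̇)/dt = (0.516341794−0.547538064)/0.018703 = -1.667982
  sinθ=-0.050438, cosθ=0.998727
  F = (M+m)·ẍ + m·l·cosθ·θ̈ − m·l·sinθ·θ̇² = 1.386390 + -0.484894 − -0.004401 = 0.905897
step 5→6:
  ẍ = (ẋ'−ẋ)/dt = (2.095821789−1.953812755)/0.018703 = 7.592848
  θ̈ = (θ̇'−θ̇)/dt = (0.400764609−0.516341794)/0.018703 = -6.179607
  sinθ=-0.040207, cosθ=0.999191
  F = (M+m)·ẍ + m·l·cosθ·θ̈ − m·l·sinθ·θ̇² = 6.335358 + -1.797290 − -0.003120 = 4.541189

F_0 = 2.278622 N
F_1 = 7.428995 N
F_2 = 11.068814 N
F_3 = -14.458597 N
F_4 = 0.905897 N
F_5 = 4.541189 N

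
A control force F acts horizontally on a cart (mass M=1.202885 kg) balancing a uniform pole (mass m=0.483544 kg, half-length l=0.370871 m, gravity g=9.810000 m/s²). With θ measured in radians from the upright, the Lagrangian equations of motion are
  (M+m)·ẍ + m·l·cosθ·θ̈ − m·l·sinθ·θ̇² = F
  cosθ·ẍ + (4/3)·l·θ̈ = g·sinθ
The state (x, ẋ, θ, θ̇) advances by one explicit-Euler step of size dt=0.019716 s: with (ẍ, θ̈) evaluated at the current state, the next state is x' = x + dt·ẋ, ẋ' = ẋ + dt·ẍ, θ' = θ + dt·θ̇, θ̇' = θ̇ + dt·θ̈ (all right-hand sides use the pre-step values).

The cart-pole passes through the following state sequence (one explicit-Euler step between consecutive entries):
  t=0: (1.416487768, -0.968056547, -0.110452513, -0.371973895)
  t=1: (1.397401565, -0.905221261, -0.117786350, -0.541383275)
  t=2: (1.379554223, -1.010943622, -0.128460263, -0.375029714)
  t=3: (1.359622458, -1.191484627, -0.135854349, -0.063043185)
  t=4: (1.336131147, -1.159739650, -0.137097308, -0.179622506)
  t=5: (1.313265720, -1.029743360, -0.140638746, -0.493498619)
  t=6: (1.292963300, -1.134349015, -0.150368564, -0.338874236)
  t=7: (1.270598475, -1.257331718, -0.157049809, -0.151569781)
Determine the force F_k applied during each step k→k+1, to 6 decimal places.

step 0→1:
  ẍ = (ẋ'−ẋ)/dt = (-0.905221261−-0.968056547)/0.019716 = 3.187020
  θ̈ = (θ̇'−θ̇)/dt = (-0.541383275−-0.371973895)/0.019716 = -8.592482
  sinθ=-0.110228, cosθ=0.993906
  F = (M+m)·ẍ + m·l·cosθ·θ̈ − m·l·sinθ·θ̇² = 5.374683 + -1.531521 − -0.002735 = 3.845897
step 1→2:
  ẍ = (ẋ'−ẋ)/dt = (-1.010943622−-0.905221261)/0.019716 = -5.362262
  θ̈ = (θ̇'−θ̇)/dt = (-0.375029714−-0.541383275)/0.019716 = 8.437490
  sinθ=-0.117514, cosθ=0.993071
  F = (M+m)·ẍ + m·l·cosθ·θ̈ − m·l·sinθ·θ̇² = -9.043074 + 1.502632 − -0.006177 = -7.534266
step 2→3:
  ẍ = (ẋ'−ẋ)/dt = (-1.191484627−-1.010943622)/0.019716 = -9.157081
  θ̈ = (θ̇'−θ̇)/dt = (-0.063043185−-0.375029714)/0.019716 = 15.824028
  sinθ=-0.128107, cosθ=0.991760
  F = (M+m)·ẍ + m·l·cosθ·θ̈ − m·l·sinθ·θ̇² = -15.442767 + 2.814379 − -0.003231 = -12.625156
step 3→4:
  ẍ = (ẋ'−ẋ)/dt = (-1.159739650−-1.191484627)/0.019716 = 1.610112
  θ̈ = (θ̇'−θ̇)/dt = (-0.179622506−-0.063043185)/0.019716 = -5.912930
  sinθ=-0.135437, cosθ=0.990786
  F = (M+m)·ẍ + m·l·cosθ·θ̈ − m·l·sinθ·θ̇² = 2.715340 + -1.050610 − -0.000097 = 1.664827
step 4→5:
  ẍ = (ẋ'−ẋ)/dt = (-1.029743360−-1.159739650)/0.019716 = 6.593441
  θ̈ = (θ̇'−θ̇)/dt = (-0.493498619−-0.179622506)/0.019716 = -15.919868
  sinθ=-0.136668, cosθ=0.990617
  F = (M+m)·ẍ + m·l·cosθ·θ̈ − m·l·sinθ·θ̇² = 11.119371 + -2.828160 − -0.000791 = 8.292001
step 5→6:
  ẍ = (ẋ'−ẋ)/dt = (-1.134349015−-1.029743360)/0.019716 = -5.305623
  θ̈ = (θ̇'−θ̇)/dt = (-0.338874236−-0.493498619)/0.019716 = 7.842584
  sinθ=-0.140176, cosθ=0.990127
  F = (M+m)·ẍ + m·l·cosθ·θ̈ − m·l·sinθ·θ̇² = -8.947556 + 1.392544 − -0.006122 = -7.548890
step 6→7:
  ẍ = (ẋ'−ẋ)/dt = (-1.257331718−-1.134349015)/0.019716 = -6.237711
  θ̈ = (θ̇'−θ̇)/dt = (-0.151569781−-0.338874236)/0.019716 = 9.500125
  sinθ=-0.149803, cosθ=0.988716
  F = (M+m)·ẍ + m·l·cosθ·θ̈ − m·l·sinθ·θ̇² = -10.519456 + 1.684456 − -0.003085 = -8.831915

F_0 = 3.845897 N
F_1 = -7.534266 N
F_2 = -12.625156 N
F_3 = 1.664827 N
F_4 = 8.292001 N
F_5 = -7.548890 N
F_6 = -8.831915 N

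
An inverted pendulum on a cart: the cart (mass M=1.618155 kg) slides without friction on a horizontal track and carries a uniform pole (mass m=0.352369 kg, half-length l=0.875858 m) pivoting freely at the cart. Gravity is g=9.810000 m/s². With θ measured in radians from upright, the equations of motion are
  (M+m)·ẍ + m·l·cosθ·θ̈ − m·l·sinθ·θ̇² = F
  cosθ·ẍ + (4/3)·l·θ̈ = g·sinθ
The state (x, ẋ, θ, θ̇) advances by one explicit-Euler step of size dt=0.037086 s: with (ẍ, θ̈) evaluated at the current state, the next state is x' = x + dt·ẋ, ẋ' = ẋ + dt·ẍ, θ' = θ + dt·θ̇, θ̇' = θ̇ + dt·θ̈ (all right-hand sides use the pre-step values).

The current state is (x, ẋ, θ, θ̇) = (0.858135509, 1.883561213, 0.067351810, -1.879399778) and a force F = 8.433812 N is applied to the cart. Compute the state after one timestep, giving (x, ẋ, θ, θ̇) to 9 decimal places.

(0.927989260, 2.064557478, -0.002347610, -2.013069485)

sinθ=0.067300901, cosθ=0.997732724
temp = (F + m·l·θ̇²·sinθ)/(M+m) = (8.433812 + 0.073365286)/1.970524 = 4.317215769
θ̈ = (g·sinθ − cosθ·temp)/(l·(4/3 − m·cos²θ/(M+m))) = -3.604317179
ẍ = temp − m·l·θ̈·cosθ/(M+m) = 4.880447203
Euler: x'=0.858135509+0.037086·1.883561213=0.927989260, ẋ'=1.883561213+0.037086·4.880447203=2.064557478
       θ'=0.067351810+0.037086·-1.879399778=-0.002347610, θ̇'=-1.879399778+0.037086·-3.604317179=-2.013069485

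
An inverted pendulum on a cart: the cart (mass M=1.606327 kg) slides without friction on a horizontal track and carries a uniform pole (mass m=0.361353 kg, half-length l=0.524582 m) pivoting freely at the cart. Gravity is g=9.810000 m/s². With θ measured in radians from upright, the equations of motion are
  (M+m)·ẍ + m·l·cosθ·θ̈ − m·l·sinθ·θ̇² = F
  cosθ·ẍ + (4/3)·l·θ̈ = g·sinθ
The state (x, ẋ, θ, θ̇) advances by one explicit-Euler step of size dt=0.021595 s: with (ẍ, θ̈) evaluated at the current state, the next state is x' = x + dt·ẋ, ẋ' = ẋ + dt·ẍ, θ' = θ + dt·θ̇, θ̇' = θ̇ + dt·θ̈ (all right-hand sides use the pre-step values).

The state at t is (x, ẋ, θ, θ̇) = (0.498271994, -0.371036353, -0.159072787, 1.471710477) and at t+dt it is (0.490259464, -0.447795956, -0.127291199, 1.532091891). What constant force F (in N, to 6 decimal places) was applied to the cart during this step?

ẍ = (ẋ'−ẋ)/dt = (-0.447795956−-0.371036353)/0.021595 = -3.554508
θ̈ = (θ̇'−θ̇)/dt = (1.532091891−1.471710477)/0.021595 = 2.796083
sinθ=-0.158403, cosθ=0.987375
F = (M+m)·ẍ + m·l·cosθ·θ̈ − m·l·sinθ·θ̇² = -6.994135 + 0.523332 − -0.065036 = -6.405767

F = -6.405767 N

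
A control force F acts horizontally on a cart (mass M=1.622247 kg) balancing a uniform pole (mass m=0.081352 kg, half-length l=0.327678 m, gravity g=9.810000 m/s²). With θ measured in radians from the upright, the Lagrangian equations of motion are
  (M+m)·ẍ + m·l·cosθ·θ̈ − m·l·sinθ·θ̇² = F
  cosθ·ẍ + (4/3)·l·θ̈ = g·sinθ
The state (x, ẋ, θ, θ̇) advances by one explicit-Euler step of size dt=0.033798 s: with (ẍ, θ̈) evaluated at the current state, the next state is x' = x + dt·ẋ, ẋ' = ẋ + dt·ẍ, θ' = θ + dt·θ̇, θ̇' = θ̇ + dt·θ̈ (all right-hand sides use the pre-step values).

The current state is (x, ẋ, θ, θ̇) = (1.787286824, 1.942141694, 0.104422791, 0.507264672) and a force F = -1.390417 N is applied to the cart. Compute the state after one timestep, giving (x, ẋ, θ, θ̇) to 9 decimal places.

sinθ=0.104233121, cosθ=0.994552893
temp = (F + m·l·θ̇²·sinθ)/(M+m) = (-1.390417 + 0.000714974)/1.703599 = -0.815744800
θ̈ = (g·sinθ − cosθ·temp)/(l·(4/3 − m·cos²θ/(M+m))) = 4.351479443
ẍ = temp − m·l·θ̈·cosθ/(M+m) = -0.883464178
Euler: x'=1.787286824+0.033798·1.942141694=1.852927329, ẋ'=1.942141694+0.033798·-0.883464178=1.912282372
       θ'=0.104422791+0.033798·0.507264672=0.121567322, θ̇'=0.507264672+0.033798·4.351479443=0.654335974

(1.852927329, 1.912282372, 0.121567322, 0.654335974)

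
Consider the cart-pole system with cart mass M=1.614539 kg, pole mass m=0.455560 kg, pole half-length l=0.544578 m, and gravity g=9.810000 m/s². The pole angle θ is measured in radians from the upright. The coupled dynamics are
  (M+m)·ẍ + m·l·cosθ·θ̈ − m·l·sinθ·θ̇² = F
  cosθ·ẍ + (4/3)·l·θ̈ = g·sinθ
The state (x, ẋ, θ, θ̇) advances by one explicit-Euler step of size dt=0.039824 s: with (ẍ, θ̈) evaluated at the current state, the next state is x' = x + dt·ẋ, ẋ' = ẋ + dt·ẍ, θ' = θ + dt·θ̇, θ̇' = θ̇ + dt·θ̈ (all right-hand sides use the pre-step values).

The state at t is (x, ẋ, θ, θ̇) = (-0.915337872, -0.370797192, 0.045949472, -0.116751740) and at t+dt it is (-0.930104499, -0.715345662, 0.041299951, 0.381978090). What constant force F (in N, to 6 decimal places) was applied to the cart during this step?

ẍ = (ẋ'−ẋ)/dt = (-0.715345662−-0.370797192)/0.039824 = -8.651780
θ̈ = (θ̇'−θ̇)/dt = (0.381978090−-0.116751740)/0.039824 = 12.523348
sinθ=0.045933, cosθ=0.998945
F = (M+m)·ẍ + m·l·cosθ·θ̈ − m·l·sinθ·θ̇² = -17.910040 + 3.103613 − 0.000155 = -14.806583

F = -14.806583 N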